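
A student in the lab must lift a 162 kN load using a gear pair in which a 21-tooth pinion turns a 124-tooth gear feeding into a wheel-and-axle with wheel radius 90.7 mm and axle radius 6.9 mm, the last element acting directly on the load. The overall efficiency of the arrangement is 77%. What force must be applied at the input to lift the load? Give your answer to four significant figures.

Gear pair MA = 124/21 = 5.9048.
Wheel-and-axle MA = R/r = 90.7/6.9 = 13.145.
Combined ideal MA = 5.9048 × 13.145 = 77.618.
Actual MA = 77.618 × 0.77 = 59.766.
Effort = load / actual MA = 162 / 59.766 = 2.7106 kN.

2.711 kN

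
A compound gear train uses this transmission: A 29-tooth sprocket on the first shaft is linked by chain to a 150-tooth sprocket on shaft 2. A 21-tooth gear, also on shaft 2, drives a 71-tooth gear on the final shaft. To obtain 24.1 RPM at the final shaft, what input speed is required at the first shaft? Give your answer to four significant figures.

421.5 RPM

Overall ratio R = 5.1724 × 3.381 = 17.488.
Required input speed = output speed × R = 24.1 × 17.488 = 421.45 RPM.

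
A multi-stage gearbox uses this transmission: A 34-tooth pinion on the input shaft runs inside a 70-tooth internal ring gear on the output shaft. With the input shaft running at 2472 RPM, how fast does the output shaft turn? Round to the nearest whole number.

1201 RPM

internal gear 70/34 = 2.0588 → 2472/2.0588 = 1200.7 RPM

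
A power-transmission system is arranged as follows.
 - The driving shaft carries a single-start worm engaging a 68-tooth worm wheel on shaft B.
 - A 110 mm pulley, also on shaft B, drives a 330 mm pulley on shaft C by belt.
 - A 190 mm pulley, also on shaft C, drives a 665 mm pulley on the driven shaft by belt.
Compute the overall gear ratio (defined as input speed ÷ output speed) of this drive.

Each stage contributes driven/driver: worm 68/1 = 68, belt 330/110 = 3, belt 665/190 = 3.5.
Overall: 68 × 3 × 3.5 = 714.

714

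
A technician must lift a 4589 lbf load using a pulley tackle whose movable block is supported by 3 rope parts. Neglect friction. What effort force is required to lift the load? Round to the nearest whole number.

Block-and-tackle MA = number of supporting rope parts = 3.
Effort = load / MA = 4589 / 3 = 1529.7 lbf.

1530 lbf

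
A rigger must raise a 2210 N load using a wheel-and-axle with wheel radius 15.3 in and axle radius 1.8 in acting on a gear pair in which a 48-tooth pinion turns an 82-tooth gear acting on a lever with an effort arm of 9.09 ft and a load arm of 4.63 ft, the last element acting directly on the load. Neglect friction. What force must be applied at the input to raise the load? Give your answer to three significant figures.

Wheel-and-axle MA = R/r = 15.3/1.8 = 8.5.
Gear pair MA = 82/48 = 1.7083.
Lever MA = effort arm / load arm = 9.09/4.63 = 1.9633.
Combined ideal MA = 8.5 × 1.7083 × 1.9633 = 28.509.
Effort = load / MA = 2210 / 28.509 = 77.521 N.

77.5 N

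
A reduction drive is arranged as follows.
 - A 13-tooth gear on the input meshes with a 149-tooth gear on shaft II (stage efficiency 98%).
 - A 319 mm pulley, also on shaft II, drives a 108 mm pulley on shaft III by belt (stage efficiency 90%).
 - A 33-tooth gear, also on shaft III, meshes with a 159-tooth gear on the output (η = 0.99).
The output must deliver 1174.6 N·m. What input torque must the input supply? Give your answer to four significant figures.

71.95 N·m

Overall ratio R = 11.462 × 0.33856 × 4.8182 = 18.696; overall efficiency η = 0.98 × 0.90 × 0.99 = 0.8732.
Input torque = output torque / (R × η) = 1174.6 / (18.696 × 0.8732) = 71.949 N·m.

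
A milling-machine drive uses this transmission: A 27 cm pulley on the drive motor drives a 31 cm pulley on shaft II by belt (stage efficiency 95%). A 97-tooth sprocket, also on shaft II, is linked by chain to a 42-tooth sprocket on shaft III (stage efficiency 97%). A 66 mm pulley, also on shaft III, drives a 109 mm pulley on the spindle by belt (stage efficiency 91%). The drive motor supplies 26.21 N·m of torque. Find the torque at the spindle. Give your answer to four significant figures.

belt 31/27 = 1.1481 → τ = 26.21·1.1481·0.95 = 28.588 N·m
chain 42/97 = 0.43299 → τ = 28.588·0.43299·0.97 = 12.007 N·m
belt 109/66 = 1.6515 → τ = 12.007·1.6515·0.91 = 18.045 N·m

18.05 N·m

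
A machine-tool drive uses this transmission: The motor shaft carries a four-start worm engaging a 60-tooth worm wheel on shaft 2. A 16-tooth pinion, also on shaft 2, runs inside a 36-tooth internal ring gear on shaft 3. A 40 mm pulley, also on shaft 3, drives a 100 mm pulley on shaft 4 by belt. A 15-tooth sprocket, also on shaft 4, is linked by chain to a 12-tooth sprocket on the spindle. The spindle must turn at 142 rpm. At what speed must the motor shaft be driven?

Overall ratio R = 15 × 2.25 × 2.5 × 0.8 = 67.5.
Required input speed = output speed × R = 142 × 67.5 = 9585 rpm.

9585 rpm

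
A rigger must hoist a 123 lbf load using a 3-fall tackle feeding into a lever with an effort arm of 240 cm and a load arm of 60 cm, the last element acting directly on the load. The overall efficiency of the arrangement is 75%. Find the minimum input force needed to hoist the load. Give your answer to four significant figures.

13.67 lbf

Block-and-tackle MA = number of supporting rope parts = 3.
Lever MA = effort arm / load arm = 240/60 = 4.
Combined ideal MA = 3 × 4 = 12.
Actual MA = 12 × 0.75 = 9.
Effort = load / actual MA = 123 / 9 = 13.667 lbf.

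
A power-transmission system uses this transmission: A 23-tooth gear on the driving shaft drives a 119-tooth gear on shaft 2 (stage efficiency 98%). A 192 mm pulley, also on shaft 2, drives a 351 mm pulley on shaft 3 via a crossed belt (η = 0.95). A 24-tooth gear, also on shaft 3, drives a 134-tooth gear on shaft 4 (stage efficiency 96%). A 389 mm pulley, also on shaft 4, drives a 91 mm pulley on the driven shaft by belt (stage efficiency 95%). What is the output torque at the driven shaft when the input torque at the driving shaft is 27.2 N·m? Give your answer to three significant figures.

285 N·m

gear mesh 119/23 = 5.1739 → τ = 27.2·5.1739·0.98 = 137.92 N·m
belt 351/192 = 1.8281 → τ = 137.92·1.8281·0.95 = 239.52 N·m
gear mesh 134/24 = 5.5833 → τ = 239.52·5.5833·0.96 = 1283.8 N·m
belt 91/389 = 0.23393 → τ = 1283.8·0.23393·0.95 = 285.31 N·m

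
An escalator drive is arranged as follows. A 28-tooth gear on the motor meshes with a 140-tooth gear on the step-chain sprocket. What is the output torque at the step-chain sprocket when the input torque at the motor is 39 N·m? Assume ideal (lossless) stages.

After the gear mesh (140/28): 39 × 5 = 195 N·m

195 N·m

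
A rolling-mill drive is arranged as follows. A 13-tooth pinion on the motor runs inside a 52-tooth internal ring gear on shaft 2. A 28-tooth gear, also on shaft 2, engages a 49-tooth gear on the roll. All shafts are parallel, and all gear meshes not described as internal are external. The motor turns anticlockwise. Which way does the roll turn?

the motor → shaft 2: internal mesh, same direction → CCW.
shaft 2 → the roll: external mesh, 1 reversal → CW.
1 reversal in total — an odd number — so the roll turns opposite to the motor.

clockwise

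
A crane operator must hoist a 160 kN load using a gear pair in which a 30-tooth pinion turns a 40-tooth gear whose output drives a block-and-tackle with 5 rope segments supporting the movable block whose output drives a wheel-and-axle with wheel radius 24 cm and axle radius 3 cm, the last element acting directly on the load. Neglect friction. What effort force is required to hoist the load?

Gear pair MA = 40/30 = 1.3333.
Block-and-tackle MA = number of supporting rope parts = 5.
Wheel-and-axle MA = R/r = 24/3 = 8.
Combined ideal MA = 1.3333 × 5 × 8 = 53.333.
Effort = load / MA = 160 / 53.333 = 3 kN.

3 kN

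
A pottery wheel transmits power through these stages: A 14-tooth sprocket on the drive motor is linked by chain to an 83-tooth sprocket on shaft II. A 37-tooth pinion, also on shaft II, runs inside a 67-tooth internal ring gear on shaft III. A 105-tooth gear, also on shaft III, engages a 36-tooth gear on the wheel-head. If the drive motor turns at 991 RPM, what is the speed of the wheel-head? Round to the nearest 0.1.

the drive motor → shaft II (chain, 83/14): 991 ÷ 5.9286 = 167.16 RPM
shaft II → shaft III (internal gear, 67/37): 167.16 ÷ 1.8108 = 92.31 RPM
shaft III → the wheel-head (gear mesh, 36/105): 92.31 ÷ 0.34286 = 269.24 RPM

269.2 RPM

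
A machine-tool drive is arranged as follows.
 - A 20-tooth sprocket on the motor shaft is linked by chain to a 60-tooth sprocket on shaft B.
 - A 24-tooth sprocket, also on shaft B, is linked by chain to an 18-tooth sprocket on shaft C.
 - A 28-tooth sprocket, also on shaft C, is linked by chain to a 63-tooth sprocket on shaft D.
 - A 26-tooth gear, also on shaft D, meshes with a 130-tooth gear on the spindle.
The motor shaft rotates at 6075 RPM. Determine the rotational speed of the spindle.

240 RPM

chain 60/20 = 3 → 6075/3 = 2025 RPM
chain 18/24 = 0.75 → 2025/0.75 = 2700 RPM
chain 63/28 = 2.25 → 2700/2.25 = 1200 RPM
gear mesh 130/26 = 5 → 1200/5 = 240 RPM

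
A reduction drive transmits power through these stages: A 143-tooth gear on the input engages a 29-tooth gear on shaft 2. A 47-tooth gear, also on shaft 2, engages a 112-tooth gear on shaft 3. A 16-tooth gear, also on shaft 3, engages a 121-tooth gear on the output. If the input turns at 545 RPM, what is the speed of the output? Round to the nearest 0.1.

the input → shaft 2 (gear mesh, 29/143): 545 ÷ 0.2028 = 2687.4 RPM
shaft 2 → shaft 3 (gear mesh, 112/47): 2687.4 ÷ 2.383 = 1127.8 RPM
shaft 3 → the output (gear mesh, 121/16): 1127.8 ÷ 7.5625 = 149.12 RPM

149.1 RPM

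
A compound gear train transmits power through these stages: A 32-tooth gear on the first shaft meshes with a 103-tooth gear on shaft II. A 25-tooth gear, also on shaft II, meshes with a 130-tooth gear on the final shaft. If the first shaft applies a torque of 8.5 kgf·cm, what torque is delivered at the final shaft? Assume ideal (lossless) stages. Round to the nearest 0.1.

142.3 kgf·cm

Gear mesh: ratio = 103/32 = 3.2188; torque at shaft II = 8.5 × 3.2188 = 27.359 kgf·cm.
Gear mesh: ratio = 130/25 = 5.2; torque at the final shaft = 27.359 × 5.2 = 142.27 kgf·cm.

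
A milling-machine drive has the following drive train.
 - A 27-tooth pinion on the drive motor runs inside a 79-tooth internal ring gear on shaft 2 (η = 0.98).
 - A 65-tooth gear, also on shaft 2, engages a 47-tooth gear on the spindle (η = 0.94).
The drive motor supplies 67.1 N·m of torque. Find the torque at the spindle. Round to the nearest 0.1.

After the internal gear (79/27): 67.1 × 2.9259 × 0.98 = 192.4 N·m
After the gear mesh (47/65): 192.4 × 0.72308 × 0.94 = 130.77 N·m

130.8 N·m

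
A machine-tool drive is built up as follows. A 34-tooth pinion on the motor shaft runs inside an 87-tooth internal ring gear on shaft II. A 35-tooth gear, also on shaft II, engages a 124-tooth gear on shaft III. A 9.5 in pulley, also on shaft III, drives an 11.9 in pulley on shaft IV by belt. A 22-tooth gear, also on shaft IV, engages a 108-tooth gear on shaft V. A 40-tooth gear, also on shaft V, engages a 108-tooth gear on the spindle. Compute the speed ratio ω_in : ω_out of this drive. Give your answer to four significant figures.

150.5

Each stage contributes driven/driver: internal gear 87/34 = 2.5588, gear mesh 124/35 = 3.5429, belt 11.9/9.5 = 1.2526, gear mesh 108/22 = 4.9091, gear mesh 108/40 = 2.7.
Overall: 2.5588 × 3.5429 × 1.2526 × 4.9091 × 2.7 = 150.52.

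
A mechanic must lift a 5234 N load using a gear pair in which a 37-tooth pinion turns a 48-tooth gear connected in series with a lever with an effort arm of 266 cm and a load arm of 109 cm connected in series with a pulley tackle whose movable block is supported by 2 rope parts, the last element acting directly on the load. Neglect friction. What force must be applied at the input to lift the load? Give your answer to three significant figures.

Gear pair MA = 48/37 = 1.2973.
Lever MA = effort arm / load arm = 266/109 = 2.4404.
Block-and-tackle MA = number of supporting rope parts = 2.
Combined ideal MA = 1.2973 × 2.4404 × 2 = 6.3318.
Effort = load / MA = 5234 / 6.3318 = 826.63 N.

827 N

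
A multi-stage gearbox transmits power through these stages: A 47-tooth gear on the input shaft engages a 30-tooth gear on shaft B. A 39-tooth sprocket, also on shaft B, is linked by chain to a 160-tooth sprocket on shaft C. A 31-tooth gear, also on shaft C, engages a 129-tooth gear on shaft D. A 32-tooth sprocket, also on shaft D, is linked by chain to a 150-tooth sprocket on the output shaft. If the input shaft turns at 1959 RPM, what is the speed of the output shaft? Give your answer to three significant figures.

38.4 RPM

the input shaft → shaft B (gear mesh, 30/47): 1959 ÷ 0.6383 = 3069.1 RPM
shaft B → shaft C (chain, 160/39): 3069.1 ÷ 4.1026 = 748.09 RPM
shaft C → shaft D (gear mesh, 129/31): 748.09 ÷ 4.1613 = 179.77 RPM
shaft D → the output shaft (chain, 150/32): 179.77 ÷ 4.6875 = 38.352 RPM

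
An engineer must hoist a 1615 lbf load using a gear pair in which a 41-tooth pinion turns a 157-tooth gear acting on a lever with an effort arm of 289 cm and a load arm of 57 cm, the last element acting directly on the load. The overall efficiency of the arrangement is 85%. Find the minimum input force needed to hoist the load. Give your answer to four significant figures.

Gear pair MA = 157/41 = 3.8293.
Lever MA = effort arm / load arm = 289/57 = 5.0702.
Combined ideal MA = 3.8293 × 5.0702 = 19.415.
Actual MA = 19.415 × 0.85 = 16.503.
Effort = load / actual MA = 1615 / 16.503 = 97.862 lbf.

97.86 lbf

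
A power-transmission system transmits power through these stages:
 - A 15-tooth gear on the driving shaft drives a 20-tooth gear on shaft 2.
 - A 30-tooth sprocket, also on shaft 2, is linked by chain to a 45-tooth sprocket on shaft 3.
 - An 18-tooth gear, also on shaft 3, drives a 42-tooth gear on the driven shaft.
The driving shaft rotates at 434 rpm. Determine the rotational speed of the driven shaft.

gear mesh 20/15 = 1.3333 → 434/1.3333 = 325.5 rpm
chain 45/30 = 1.5 → 325.5/1.5 = 217 rpm
gear mesh 42/18 = 2.3333 → 217/2.3333 = 93 rpm

93 rpm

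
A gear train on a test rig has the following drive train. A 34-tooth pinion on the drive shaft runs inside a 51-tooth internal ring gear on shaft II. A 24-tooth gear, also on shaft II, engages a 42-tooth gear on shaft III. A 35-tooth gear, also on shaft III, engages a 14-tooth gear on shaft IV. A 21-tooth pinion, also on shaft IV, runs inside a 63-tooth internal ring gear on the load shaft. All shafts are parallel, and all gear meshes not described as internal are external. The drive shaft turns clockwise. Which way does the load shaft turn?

clockwise

the drive shaft → shaft II: internal mesh, same direction → CW.
shaft II → shaft III: external mesh, 1 reversal → CCW.
shaft III → shaft IV: external mesh, 1 reversal → CW.
shaft IV → the load shaft: internal mesh, same direction → CW.
2 reversals in total — an even number — so the load shaft turns the same way as the drive shaft.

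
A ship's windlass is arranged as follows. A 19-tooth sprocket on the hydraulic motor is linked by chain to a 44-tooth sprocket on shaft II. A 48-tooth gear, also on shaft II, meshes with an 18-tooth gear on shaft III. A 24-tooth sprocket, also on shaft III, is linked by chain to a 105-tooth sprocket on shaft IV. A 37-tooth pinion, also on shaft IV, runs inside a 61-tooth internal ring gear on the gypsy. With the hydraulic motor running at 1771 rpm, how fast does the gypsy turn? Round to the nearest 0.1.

282.7 rpm

chain 44/19 = 2.3158 → 1771/2.3158 = 764.75 rpm
gear mesh 18/48 = 0.375 → 764.75/0.375 = 2039.3 rpm
chain 105/24 = 4.375 → 2039.3/4.375 = 466.13 rpm
internal gear 61/37 = 1.6486 → 466.13/1.6486 = 282.74 rpm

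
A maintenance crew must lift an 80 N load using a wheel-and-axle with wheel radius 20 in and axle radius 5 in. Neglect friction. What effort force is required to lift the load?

20 N

Wheel-and-axle MA = R/r = 20/5 = 4.
Effort = load / MA = 80 / 4 = 20 N.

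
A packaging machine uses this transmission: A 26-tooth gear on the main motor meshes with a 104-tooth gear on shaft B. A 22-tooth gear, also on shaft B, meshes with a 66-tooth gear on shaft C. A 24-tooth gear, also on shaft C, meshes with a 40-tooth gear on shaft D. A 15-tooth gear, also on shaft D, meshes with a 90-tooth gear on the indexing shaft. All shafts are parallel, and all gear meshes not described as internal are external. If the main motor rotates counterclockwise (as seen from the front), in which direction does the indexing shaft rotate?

counterclockwise

the main motor → shaft B: external mesh, 1 reversal → CW.
shaft B → shaft C: external mesh, 1 reversal → CCW.
shaft C → shaft D: external mesh, 1 reversal → CW.
shaft D → the indexing shaft: external mesh, 1 reversal → CCW.
4 reversals in total — an even number — so the indexing shaft turns the same way as the main motor.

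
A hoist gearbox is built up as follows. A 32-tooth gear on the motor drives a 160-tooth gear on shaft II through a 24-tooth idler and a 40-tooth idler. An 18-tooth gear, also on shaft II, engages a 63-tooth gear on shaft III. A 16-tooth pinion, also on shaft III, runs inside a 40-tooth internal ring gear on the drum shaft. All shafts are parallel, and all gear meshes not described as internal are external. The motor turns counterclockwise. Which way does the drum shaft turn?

the motor → shaft II: driver → idler → idler → driven is 3 external meshes, 3 reversals → CW.
shaft II → shaft III: external mesh, 1 reversal → CCW.
shaft III → the drum shaft: internal mesh, same direction → CCW.
4 reversals in total — an even number — so the drum shaft turns the same way as the motor.

counterclockwise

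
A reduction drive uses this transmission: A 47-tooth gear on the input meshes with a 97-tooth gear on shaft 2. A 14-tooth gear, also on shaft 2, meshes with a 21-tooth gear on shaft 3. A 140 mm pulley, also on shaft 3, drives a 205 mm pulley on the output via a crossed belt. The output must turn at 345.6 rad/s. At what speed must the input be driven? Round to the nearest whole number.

1567 rad/s

Overall ratio R = 2.0638 × 1.5 × 1.4643 = 4.5331.
Required input speed = output speed × R = 345.6 × 4.5331 = 1566.6 rad/s.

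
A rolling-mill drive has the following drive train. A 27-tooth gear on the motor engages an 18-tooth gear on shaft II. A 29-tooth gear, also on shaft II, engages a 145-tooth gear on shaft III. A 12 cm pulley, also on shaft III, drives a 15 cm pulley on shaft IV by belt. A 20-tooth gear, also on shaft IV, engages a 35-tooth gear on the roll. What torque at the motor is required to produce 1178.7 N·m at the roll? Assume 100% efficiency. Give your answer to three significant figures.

Overall ratio R = 0.66667 × 5 × 1.25 × 1.75 = 7.2917.
Input torque = output torque / R = 1178.7 / 7.2917 = 161.65 N·m.

162 N·m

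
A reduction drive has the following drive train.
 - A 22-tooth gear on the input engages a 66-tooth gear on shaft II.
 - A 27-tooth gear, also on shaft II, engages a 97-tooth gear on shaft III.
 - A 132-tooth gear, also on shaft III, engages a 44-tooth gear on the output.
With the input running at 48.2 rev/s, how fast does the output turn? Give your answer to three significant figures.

13.4 rev/s

the input → shaft II (gear mesh, 66/22): 48.2 ÷ 3 = 16.067 rev/s
shaft II → shaft III (gear mesh, 97/27): 16.067 ÷ 3.5926 = 4.4722 rev/s
shaft III → the output (gear mesh, 44/132): 4.4722 ÷ 0.33333 = 13.416 rev/s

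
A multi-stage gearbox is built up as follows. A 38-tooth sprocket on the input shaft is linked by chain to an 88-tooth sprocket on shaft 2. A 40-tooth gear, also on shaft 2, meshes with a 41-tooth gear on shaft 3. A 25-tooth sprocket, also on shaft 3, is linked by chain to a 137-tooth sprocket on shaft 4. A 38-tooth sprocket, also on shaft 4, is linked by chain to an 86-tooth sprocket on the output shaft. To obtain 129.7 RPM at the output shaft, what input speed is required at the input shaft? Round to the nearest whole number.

Overall ratio R = 2.3158 × 1.025 × 5.48 × 2.2632 = 29.439.
Required input speed = output speed × R = 129.7 × 29.439 = 3818.2 RPM.

3818 RPM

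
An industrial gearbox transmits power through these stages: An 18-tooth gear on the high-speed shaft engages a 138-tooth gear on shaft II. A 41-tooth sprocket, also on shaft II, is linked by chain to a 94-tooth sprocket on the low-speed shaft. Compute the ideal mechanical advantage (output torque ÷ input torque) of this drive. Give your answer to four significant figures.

17.58

Each stage contributes driven/driver: gear mesh 138/18 = 7.6667, chain 94/41 = 2.2927.
Overall: 7.6667 × 2.2927 = 17.577.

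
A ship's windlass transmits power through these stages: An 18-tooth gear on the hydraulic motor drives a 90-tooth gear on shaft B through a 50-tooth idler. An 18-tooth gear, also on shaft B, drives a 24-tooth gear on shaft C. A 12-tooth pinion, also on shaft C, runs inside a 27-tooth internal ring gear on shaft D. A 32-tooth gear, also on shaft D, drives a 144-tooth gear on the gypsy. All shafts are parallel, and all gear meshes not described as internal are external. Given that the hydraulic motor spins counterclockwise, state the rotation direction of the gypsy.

the hydraulic motor → shaft B: driver → idler → driven is 2 external meshes, 2 reversals → CCW.
shaft B → shaft C: external mesh, 1 reversal → CW.
shaft C → shaft D: internal mesh, same direction → CW.
shaft D → the gypsy: external mesh, 1 reversal → CCW.
4 reversals in total — an even number — so the gypsy turns the same way as the hydraulic motor.

counterclockwise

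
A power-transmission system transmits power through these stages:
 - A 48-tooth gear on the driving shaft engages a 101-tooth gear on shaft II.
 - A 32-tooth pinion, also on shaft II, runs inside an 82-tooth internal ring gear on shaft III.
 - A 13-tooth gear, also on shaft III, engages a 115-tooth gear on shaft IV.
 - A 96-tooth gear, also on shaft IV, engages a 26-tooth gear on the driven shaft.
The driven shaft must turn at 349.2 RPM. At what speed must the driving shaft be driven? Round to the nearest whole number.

Overall ratio R = 2.1042 × 2.5625 × 8.8462 × 0.27083 = 12.918.
Required input speed = output speed × R = 349.2 × 12.918 = 4511 RPM.

4511 RPM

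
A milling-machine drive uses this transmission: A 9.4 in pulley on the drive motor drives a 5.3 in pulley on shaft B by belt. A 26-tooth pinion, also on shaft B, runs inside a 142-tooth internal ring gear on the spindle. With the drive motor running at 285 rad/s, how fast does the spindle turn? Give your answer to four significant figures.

92.55 rad/s

the drive motor → shaft B (belt, 5.3/9.4): 285 ÷ 0.56383 = 505.47 rad/s
shaft B → the spindle (internal gear, 142/26): 505.47 ÷ 5.4615 = 92.551 rad/s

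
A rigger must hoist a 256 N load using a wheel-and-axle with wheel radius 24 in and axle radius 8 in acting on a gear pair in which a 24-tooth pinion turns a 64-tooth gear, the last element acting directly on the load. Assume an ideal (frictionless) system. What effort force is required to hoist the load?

32 N

Wheel-and-axle MA = R/r = 24/8 = 3.
Gear pair MA = 64/24 = 2.6667.
Combined ideal MA = 3 × 2.6667 = 8.
Effort = load / MA = 256 / 8 = 32 N.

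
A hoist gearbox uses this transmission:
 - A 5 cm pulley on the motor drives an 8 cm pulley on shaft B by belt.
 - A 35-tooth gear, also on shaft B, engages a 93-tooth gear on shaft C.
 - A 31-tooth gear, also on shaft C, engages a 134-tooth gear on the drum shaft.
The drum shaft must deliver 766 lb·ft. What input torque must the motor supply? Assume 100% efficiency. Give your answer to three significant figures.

41.7 lb·ft

Overall ratio R = 1.6 × 2.6571 × 4.3226 = 18.377.
Input torque = output torque / R = 766 / 18.377 = 41.682 lb·ft.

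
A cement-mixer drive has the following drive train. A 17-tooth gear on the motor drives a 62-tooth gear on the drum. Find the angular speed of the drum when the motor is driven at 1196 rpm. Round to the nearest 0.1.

the motor → the drum (gear mesh, 62/17): 1196 ÷ 3.6471 = 327.94 rpm

327.9 rpm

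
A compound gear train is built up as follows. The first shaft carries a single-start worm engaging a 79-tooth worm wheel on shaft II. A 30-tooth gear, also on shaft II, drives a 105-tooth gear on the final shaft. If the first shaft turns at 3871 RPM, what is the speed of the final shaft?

Worm: ratio = 79/1 = 79, so shaft II turns at 3871 / 79 = 49 RPM.
Gear mesh: ratio = 105/30 = 3.5, so the final shaft turns at 49 / 3.5 = 14 RPM.

14 RPM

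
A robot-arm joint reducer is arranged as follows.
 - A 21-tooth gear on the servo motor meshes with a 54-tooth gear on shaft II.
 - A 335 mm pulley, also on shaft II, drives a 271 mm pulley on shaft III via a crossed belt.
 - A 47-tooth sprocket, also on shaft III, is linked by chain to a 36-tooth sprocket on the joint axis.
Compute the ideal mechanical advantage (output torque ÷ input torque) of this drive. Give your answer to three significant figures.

1.59

Each stage contributes driven/driver: gear mesh 54/21 = 2.5714, belt 271/335 = 0.80896, chain 36/47 = 0.76596.
Overall: 2.5714 × 0.80896 × 0.76596 = 1.5933.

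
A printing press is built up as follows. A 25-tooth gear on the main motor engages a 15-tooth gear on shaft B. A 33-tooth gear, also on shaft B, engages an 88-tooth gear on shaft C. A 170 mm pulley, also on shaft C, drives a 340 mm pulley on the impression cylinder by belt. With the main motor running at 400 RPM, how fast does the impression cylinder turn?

125 RPM

Gear mesh: ratio = 15/25 = 0.6, so shaft B turns at 400 / 0.6 = 666.67 RPM.
Gear mesh: ratio = 88/33 = 2.6667, so shaft C turns at 666.67 / 2.6667 = 250 RPM.
Belt: ratio = 340/170 = 2, so the impression cylinder turns at 250 / 2 = 125 RPM.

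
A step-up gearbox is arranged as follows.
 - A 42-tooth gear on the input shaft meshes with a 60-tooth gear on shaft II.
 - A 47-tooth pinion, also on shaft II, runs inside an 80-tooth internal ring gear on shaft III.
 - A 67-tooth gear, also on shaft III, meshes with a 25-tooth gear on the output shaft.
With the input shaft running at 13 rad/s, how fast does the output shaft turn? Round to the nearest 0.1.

14.3 rad/s

Gear mesh: ratio = 60/42 = 1.4286, so shaft II turns at 13 / 1.4286 = 9.1 rad/s.
Internal gear: ratio = 80/47 = 1.7021, so shaft III turns at 9.1 / 1.7021 = 5.3462 rad/s.
Gear mesh: ratio = 25/67 = 0.37313, so the output shaft turns at 5.3462 / 0.37313 = 14.328 rad/s.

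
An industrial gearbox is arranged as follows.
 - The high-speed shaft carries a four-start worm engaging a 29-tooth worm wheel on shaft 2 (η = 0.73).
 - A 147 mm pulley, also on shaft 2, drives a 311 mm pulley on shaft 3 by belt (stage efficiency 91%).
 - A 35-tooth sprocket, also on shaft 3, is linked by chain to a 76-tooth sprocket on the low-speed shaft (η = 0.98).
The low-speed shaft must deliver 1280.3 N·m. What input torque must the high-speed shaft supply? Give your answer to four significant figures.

59.05 N·m

Overall ratio R = 7.25 × 2.1156 × 2.1714 = 33.306; overall efficiency η = 0.73 × 0.91 × 0.98 = 0.6510.
Input torque = output torque / (R × η) = 1280.3 / (33.306 × 0.6510) = 59.047 N·m.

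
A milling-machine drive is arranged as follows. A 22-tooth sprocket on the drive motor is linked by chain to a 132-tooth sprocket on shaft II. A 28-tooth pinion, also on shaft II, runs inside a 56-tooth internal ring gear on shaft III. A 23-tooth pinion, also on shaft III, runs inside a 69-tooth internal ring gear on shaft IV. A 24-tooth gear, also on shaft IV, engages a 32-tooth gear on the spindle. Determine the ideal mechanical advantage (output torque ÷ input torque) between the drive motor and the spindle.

Each stage contributes driven/driver: chain 132/22 = 6, internal gear 56/28 = 2, internal gear 69/23 = 3, gear mesh 32/24 = 1.3333.
Overall: 6 × 2 × 3 × 1.3333 = 48.

48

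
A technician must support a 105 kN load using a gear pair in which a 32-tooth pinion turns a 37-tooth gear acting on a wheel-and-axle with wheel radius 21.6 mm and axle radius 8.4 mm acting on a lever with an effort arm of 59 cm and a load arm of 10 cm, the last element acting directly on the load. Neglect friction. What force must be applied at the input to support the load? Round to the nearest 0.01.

Gear pair MA = 37/32 = 1.1562.
Wheel-and-axle MA = R/r = 21.6/8.4 = 2.5714.
Lever MA = effort arm / load arm = 59/10 = 5.9.
Combined ideal MA = 1.1562 × 2.5714 × 5.9 = 17.542.
Effort = load / MA = 105 / 17.542 = 5.9856 kN.

5.99 kN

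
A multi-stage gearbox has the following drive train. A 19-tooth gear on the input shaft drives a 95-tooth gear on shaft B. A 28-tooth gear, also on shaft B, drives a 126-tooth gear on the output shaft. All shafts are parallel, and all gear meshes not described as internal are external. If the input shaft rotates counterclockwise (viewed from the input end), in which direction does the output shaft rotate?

counterclockwise

the input shaft → shaft B: external mesh, 1 reversal → CW.
shaft B → the output shaft: external mesh, 1 reversal → CCW.
2 reversals in total — an even number — so the output shaft turns the same way as the input shaft.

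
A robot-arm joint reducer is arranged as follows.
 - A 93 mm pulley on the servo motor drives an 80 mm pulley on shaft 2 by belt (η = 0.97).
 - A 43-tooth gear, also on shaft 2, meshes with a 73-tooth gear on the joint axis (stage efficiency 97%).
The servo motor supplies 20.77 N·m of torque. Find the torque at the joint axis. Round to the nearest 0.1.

28.5 N·m

Belt: ratio = 80/93 = 0.86022; torque at shaft 2 = 20.77 × 0.86022 × 0.97 = 17.331 N·m.
Gear mesh: ratio = 73/43 = 1.6977; torque at the joint axis = 17.331 × 1.6977 × 0.97 = 28.539 N·m.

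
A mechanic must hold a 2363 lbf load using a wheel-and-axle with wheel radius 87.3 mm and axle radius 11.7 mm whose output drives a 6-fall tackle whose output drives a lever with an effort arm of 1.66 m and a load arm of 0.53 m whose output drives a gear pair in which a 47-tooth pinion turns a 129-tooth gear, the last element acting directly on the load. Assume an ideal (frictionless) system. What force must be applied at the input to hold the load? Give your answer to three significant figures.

6.14 lbf

Wheel-and-axle MA = R/r = 87.3/11.7 = 7.4615.
Block-and-tackle MA = number of supporting rope parts = 6.
Lever MA = effort arm / load arm = 1.66/0.53 = 3.1321.
Gear pair MA = 129/47 = 2.7447.
Combined ideal MA = 7.4615 × 6 × 3.1321 × 2.7447 = 384.86.
Effort = load / MA = 2363 / 384.86 = 6.1399 lbf.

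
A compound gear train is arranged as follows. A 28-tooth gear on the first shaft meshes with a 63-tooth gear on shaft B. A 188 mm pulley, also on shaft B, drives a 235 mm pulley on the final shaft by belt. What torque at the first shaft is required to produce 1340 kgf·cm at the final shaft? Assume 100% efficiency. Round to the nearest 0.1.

476.4 kgf·cm

Overall ratio R = 2.25 × 1.25 = 2.8125.
Input torque = output torque / R = 1340 / 2.8125 = 476.44 kgf·cm.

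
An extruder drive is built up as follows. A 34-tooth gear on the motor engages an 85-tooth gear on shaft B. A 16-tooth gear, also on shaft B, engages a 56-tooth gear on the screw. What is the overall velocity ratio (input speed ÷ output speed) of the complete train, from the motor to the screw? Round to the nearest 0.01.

8.75

Each stage contributes driven/driver: gear mesh 85/34 = 2.5, gear mesh 56/16 = 3.5.
Overall: 2.5 × 3.5 = 8.75.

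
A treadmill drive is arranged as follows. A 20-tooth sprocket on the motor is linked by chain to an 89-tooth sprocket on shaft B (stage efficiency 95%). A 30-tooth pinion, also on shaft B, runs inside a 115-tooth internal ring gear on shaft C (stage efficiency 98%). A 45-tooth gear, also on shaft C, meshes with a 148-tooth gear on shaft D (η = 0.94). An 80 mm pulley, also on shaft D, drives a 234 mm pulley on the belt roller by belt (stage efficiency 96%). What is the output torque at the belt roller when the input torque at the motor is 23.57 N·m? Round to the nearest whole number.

3250 N·m

After the chain (89/20): 23.57 × 4.45 × 0.95 = 99.642 N·m
After the internal gear (115/30): 99.642 × 3.8333 × 0.98 = 374.32 N·m
After the gear mesh (148/45): 374.32 × 3.2889 × 0.94 = 1157.2 N·m
After the belt (234/80): 1157.2 × 2.925 × 0.96 = 3249.5 N·m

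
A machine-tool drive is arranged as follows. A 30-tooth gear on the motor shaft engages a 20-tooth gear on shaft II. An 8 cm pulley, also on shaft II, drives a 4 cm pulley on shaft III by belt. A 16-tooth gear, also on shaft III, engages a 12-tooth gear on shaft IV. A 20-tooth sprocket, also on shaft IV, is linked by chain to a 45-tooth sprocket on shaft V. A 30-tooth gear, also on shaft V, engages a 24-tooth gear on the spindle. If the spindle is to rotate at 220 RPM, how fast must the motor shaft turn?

Overall ratio R = 0.66667 × 0.5 × 0.75 × 2.25 × 0.8 = 0.45.
Required input speed = output speed × R = 220 × 0.45 = 99 RPM.

99 RPM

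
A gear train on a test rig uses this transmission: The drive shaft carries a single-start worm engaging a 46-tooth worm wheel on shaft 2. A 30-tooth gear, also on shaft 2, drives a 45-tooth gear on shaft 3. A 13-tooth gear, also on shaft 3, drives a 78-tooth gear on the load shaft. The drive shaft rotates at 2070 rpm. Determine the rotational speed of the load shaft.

5 rpm

Worm: ratio = 46/1 = 46, so shaft 2 turns at 2070 / 46 = 45 rpm.
Gear mesh: ratio = 45/30 = 1.5, so shaft 3 turns at 45 / 1.5 = 30 rpm.
Gear mesh: ratio = 78/13 = 6, so the load shaft turns at 30 / 6 = 5 rpm.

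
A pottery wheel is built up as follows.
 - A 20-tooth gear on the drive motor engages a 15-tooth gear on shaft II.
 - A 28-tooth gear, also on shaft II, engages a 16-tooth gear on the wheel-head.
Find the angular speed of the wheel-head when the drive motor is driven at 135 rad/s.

the drive motor → shaft II (gear mesh, 15/20): 135 ÷ 0.75 = 180 rad/s
shaft II → the wheel-head (gear mesh, 16/28): 180 ÷ 0.57143 = 315 rad/s

315 rad/s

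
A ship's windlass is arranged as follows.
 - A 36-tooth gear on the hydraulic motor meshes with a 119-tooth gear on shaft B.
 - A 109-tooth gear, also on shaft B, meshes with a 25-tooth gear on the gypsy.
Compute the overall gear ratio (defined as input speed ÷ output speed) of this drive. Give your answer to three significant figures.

Each stage contributes driven/driver: gear mesh 119/36 = 3.3056, gear mesh 25/109 = 0.22936.
Overall: 3.3056 × 0.22936 = 0.75815.

0.758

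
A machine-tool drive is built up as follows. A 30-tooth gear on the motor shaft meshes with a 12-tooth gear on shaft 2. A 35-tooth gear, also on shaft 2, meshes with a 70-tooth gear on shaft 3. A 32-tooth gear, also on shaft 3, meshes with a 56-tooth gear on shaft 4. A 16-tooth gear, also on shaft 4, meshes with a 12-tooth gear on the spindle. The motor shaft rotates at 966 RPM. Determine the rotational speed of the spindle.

the motor shaft → shaft 2 (gear mesh, 12/30): 966 ÷ 0.4 = 2415 RPM
shaft 2 → shaft 3 (gear mesh, 70/35): 2415 ÷ 2 = 1207.5 RPM
shaft 3 → shaft 4 (gear mesh, 56/32): 1207.5 ÷ 1.75 = 690 RPM
shaft 4 → the spindle (gear mesh, 12/16): 690 ÷ 0.75 = 920 RPM

920 RPM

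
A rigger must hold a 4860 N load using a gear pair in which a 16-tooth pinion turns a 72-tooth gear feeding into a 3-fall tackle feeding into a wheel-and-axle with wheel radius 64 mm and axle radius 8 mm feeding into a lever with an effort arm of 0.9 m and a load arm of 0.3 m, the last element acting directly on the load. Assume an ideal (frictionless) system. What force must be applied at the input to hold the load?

15 N

Gear pair MA = 72/16 = 4.5.
Block-and-tackle MA = number of supporting rope parts = 3.
Wheel-and-axle MA = R/r = 64/8 = 8.
Lever MA = effort arm / load arm = 0.9/0.3 = 3.
Combined ideal MA = 4.5 × 3 × 8 × 3 = 324.
Effort = load / MA = 4860 / 324 = 15 N.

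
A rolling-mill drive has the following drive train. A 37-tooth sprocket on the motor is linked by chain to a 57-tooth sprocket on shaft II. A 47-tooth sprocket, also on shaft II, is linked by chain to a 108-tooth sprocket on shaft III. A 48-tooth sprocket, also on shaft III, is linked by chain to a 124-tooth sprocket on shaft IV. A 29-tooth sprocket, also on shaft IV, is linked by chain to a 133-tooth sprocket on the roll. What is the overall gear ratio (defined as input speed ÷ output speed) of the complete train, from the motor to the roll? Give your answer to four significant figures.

41.94

Each stage contributes driven/driver: chain 57/37 = 1.5405, chain 108/47 = 2.2979, chain 124/48 = 2.5833, chain 133/29 = 4.5862.
Overall: 1.5405 × 2.2979 × 2.5833 × 4.5862 = 41.94.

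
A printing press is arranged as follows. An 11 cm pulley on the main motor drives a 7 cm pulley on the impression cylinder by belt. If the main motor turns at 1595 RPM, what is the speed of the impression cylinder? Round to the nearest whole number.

Belt: ratio = 7/11 = 0.63636, so the impression cylinder turns at 1595 / 0.63636 = 2506.4 RPM.

2506 RPM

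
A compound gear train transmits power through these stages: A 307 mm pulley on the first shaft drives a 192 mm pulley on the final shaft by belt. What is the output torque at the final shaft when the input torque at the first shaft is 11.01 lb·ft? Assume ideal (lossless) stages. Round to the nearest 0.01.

Belt: ratio = 192/307 = 0.62541; torque at the final shaft = 11.01 × 0.62541 = 6.8857 lb·ft.

6.89 lb·ft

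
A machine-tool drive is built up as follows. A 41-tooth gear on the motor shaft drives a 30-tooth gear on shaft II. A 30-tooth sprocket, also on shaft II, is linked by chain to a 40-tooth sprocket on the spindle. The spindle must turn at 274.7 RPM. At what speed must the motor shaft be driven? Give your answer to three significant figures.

Overall ratio R = 0.73171 × 1.3333 = 0.97561.
Required input speed = output speed × R = 274.7 × 0.97561 = 268 RPM.

268 RPM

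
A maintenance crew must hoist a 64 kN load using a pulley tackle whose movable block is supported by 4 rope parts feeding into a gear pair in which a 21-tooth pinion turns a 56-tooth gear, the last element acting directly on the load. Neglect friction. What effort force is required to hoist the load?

6 kN

Block-and-tackle MA = number of supporting rope parts = 4.
Gear pair MA = 56/21 = 2.6667.
Combined ideal MA = 4 × 2.6667 = 10.667.
Effort = load / MA = 64 / 10.667 = 6 kN.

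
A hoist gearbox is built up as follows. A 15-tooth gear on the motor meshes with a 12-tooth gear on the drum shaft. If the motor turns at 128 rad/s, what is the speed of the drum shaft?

gear mesh 12/15 = 0.8 → 128/0.8 = 160 rad/s

160 rad/s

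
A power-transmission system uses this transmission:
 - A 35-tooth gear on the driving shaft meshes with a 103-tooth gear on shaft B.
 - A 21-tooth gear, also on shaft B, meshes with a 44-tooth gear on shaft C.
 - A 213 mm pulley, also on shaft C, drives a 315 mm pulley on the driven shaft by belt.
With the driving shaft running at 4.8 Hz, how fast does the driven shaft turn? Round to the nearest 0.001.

0.526 Hz

gear mesh 103/35 = 2.9429 → 4.8/2.9429 = 1.6311 Hz
gear mesh 44/21 = 2.0952 → 1.6311/2.0952 = 0.77846 Hz
belt 315/213 = 1.4789 → 0.77846/1.4789 = 0.52639 Hz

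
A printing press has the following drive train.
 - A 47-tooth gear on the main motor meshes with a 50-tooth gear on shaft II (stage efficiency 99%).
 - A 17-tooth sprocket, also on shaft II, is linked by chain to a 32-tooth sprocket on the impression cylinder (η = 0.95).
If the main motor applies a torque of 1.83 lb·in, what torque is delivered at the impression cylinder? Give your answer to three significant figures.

3.45 lb·in

Gear mesh: ratio = 50/47 = 1.0638; torque at shaft II = 1.83 × 1.0638 × 0.99 = 1.9273 lb·in.
Chain: ratio = 32/17 = 1.8824; torque at the impression cylinder = 1.9273 × 1.8824 × 0.95 = 3.4465 lb·in.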